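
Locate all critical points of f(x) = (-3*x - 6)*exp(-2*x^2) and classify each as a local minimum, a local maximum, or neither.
f'(x) = 3*(4*x*(x + 2) - 1)*exp(-2*x^2)

Solve f'(x) = 0:
  f'(x) = (12*x^2 + 24*x - 3)·exp(-2*x^2) and exp(-2*x^2) > 0 for every x, so f'(x) = 0 ⇔ 12*x^2 + 24*x - 3 = 0.
  Factor: 12*x^2 + 24*x - 3 = 3*(4*x^2 + 8*x - 1); 4*x^2 + 8*x - 1 = 0 has no rational roots; quadratic formula: x = (-8 ± √80)/8.
  ⇒ x = -sqrt(5)/2 - 1 ≈ -2.1180, -1 + sqrt(5)/2 ≈ 0.1180

f''(x) = 12*(-4*x^2*(x + 2) + 3*x + 2)*exp(-2*x^2)
Second-derivative test at each critical point:
  f''(-2.1180) = -0.0034 < 0 → local maximum
  f''(0.1180) = 26.0955 > 0 → local minimum

Critical points: x = -sqrt(5)/2 - 1 ≈ -2.1180 (local maximum); x = -1 + sqrt(5)/2 ≈ 0.1180 (local minimum)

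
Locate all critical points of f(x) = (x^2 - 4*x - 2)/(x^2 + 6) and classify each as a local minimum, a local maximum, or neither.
f'(x) = 4*(x^2 + 4*x - 6)/(x^4 + 12*x^2 + 36)

Solve f'(x) = 0:
  f'(x) = 4*(x^2 + 4*x - 6)/(x^2 + 6)^2; the denominator is positive wherever f is defined, so f'(x) = 0 ⇔ 4*x^2 + 16*x - 24 = 0.
  Factor: 4*x^2 + 16*x - 24 = 4*(x^2 + 4*x - 6); x^2 + 4*x - 6 = 0 has no rational roots; quadratic formula: x = (-4 ± √40)/2.
  ⇒ x = -sqrt(10) - 2 ≈ -5.1623, -2 + sqrt(10) ≈ 1.1623

f''(x) = 8*(-x^3 - 6*x^2 + 18*x + 12)/(x^6 + 18*x^4 + 108*x^2 + 216)
Second-derivative test at each critical point:
  f''(-5.1623) = -0.0237 < 0 → local maximum
  f''(1.1623) = 0.4682 > 0 → local minimum

Critical points: x = -sqrt(10) - 2 ≈ -5.1623 (local maximum); x = -2 + sqrt(10) ≈ 1.1623 (local minimum)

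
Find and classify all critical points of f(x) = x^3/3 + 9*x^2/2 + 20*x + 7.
f'(x) = x^2 + 9*x + 20

Solve f'(x) = 0:
  Factor: x^2 + 9*x + 20 = (x + 4)*(x + 5) = 0.
  ⇒ x = -5, -4

f''(x) = 2*x + 9
Second-derivative test at each critical point:
  f''(-5) = -1 < 0 → local maximum
  f''(-4) = 1 > 0 → local minimum

Critical points: x = -5 (local maximum); x = -4 (local minimum)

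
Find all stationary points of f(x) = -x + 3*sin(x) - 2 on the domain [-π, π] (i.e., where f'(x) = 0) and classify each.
f'(x) = 3*cos(x) - 1

Solve f'(x) = 0 on [-π, π]:
  f'(x) = 0 ⇔ cos(x) = 1/3, i.e. x = ±arccos(1/3) + 2nπ; keep the solutions lying in [-π, π].
  ⇒ x = -acos(1/3) ≈ -1.2310, acos(1/3) ≈ 1.2310

f''(x) = -3*sin(x)
Second-derivative test at each critical point:
  f''(-1.2310) = 2.8284 > 0 → local minimum
  f''(1.2310) = -2.8284 < 0 → local maximum

Critical points: x = -acos(1/3) ≈ -1.2310 (local minimum); x = acos(1/3) ≈ 1.2310 (local maximum)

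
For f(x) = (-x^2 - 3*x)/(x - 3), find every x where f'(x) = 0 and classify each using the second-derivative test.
f'(x) = (-x^2 + 6*x + 9)/(x^2 - 6*x + 9)

Solve f'(x) = 0:
  f'(x) = -(x^2 - 6*x - 9)/(x - 3)^2; the denominator is positive wherever f is defined, so f'(x) = 0 ⇔ -x^2 + 6*x + 9 = 0.
  x^2 - 6*x - 9 = 0 has no rational roots; quadratic formula: x = (6 ± √72)/2.
  ⇒ x = 3 - 3*sqrt(2) ≈ -1.2426, 3 + 3*sqrt(2) ≈ 7.2426

f''(x) = -36/(x^3 - 9*x^2 + 27*x - 27)
Second-derivative test at each critical point:
  f''(-1.2426) = 0.4714 > 0 → local minimum
  f''(7.2426) = -0.4714 < 0 → local maximum

Critical points: x = 3 - 3*sqrt(2) ≈ -1.2426 (local minimum); x = 3 + 3*sqrt(2) ≈ 7.2426 (local maximum)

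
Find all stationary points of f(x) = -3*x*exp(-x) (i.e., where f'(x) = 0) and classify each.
f'(x) = 3*(x - 1)*exp(-x)

Solve f'(x) = 0:
  f'(x) = (3*x - 3)·exp(-x) and exp(-x) > 0 for every x, so f'(x) = 0 ⇔ 3*x - 3 = 0.
  Factor: 3*x - 3 = 3*(x - 1) = 0.
  ⇒ x = 1

f''(x) = 3*(2 - x)*exp(-x)
Second-derivative test at each critical point:
  f''(1) = 1.1036 > 0 → local minimum

Critical points: x = 1 (local minimum)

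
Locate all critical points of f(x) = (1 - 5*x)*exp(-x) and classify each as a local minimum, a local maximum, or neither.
f'(x) = (5*x - 6)*exp(-x)

Solve f'(x) = 0:
  f'(x) = (5*x - 6)·exp(-x) and exp(-x) > 0 for every x, so f'(x) = 0 ⇔ 5*x - 6 = 0.
  5*x - 6 = 0.
  ⇒ x = 6/5

f''(x) = (11 - 5*x)*exp(-x)
Second-derivative test at each critical point:
  f''(6/5) = 1.5060 > 0 → local minimum

Critical points: x = 6/5 (local minimum)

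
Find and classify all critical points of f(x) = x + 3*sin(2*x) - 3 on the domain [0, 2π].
f'(x) = 6*cos(2*x) + 1

Solve f'(x) = 0 on [0, 2π]:
  f'(x) = 0 ⇔ cos(2*x) = -1/6, i.e. 2*x = ±arccos(-1/6) + 2nπ; keep the solutions lying in [0, 2π].
  ⇒ x = acos(-1/6)/2 ≈ 0.8691, pi - acos(-1/6)/2 ≈ 2.2725, acos(-1/6)/2 + pi ≈ 4.0107, -acos(-1/6)/2 + 2*pi ≈ 5.4141

f''(x) = -12*sin(2*x)
Second-derivative test at each critical point:
  f''(0.8691) = -11.8322 < 0 → local maximum
  f''(2.2725) = 11.8322 > 0 → local minimum
  f''(4.0107) = -11.8322 < 0 → local maximum
  f''(5.4141) = 11.8322 > 0 → local minimum

Critical points: x = acos(-1/6)/2 ≈ 0.8691 (local maximum); x = pi - acos(-1/6)/2 ≈ 2.2725 (local minimum); x = acos(-1/6)/2 + pi ≈ 4.0107 (local maximum); x = -acos(-1/6)/2 + 2*pi ≈ 5.4141 (local minimum)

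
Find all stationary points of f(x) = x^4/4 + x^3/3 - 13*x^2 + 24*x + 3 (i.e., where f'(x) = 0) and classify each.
f'(x) = x^3 + x^2 - 26*x + 24

Solve f'(x) = 0:
  Factor: x^3 + x^2 - 26*x + 24 = (x - 4)*(x - 1)*(x + 6) = 0.
  ⇒ x = -6, 1, 4

f''(x) = 3*x^2 + 2*x - 26
Second-derivative test at each critical point:
  f''(-6) = 70 > 0 → local minimum
  f''(1) = -21 < 0 → local maximum
  f''(4) = 30 > 0 → local minimum

Critical points: x = -6 (local minimum); x = 1 (local maximum); x = 4 (local minimum)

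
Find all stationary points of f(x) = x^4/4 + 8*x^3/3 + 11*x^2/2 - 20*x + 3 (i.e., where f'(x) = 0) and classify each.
f'(x) = x^3 + 8*x^2 + 11*x - 20

Solve f'(x) = 0:
  Factor: x^3 + 8*x^2 + 11*x - 20 = (x - 1)*(x + 4)*(x + 5) = 0.
  ⇒ x = -5, -4, 1

f''(x) = 3*x^2 + 16*x + 11
Second-derivative test at each critical point:
  f''(-5) = 6 > 0 → local minimum
  f''(-4) = -5 < 0 → local maximum
  f''(1) = 30 > 0 → local minimum

Critical points: x = -5 (local minimum); x = -4 (local maximum); x = 1 (local minimum)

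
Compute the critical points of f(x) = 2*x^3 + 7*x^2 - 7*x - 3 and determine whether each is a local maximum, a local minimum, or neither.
f'(x) = 6*x^2 + 14*x - 7

Solve f'(x) = 0:
  6*x^2 + 14*x - 7 = 0 has no rational roots; quadratic formula: x = (-14 ± √364)/12.
  ⇒ x = -sqrt(91)/6 - 7/6 ≈ -2.7566, -7/6 + sqrt(91)/6 ≈ 0.4232

f''(x) = 12*x + 14
Second-derivative test at each critical point:
  f''(-2.7566) = -19.0788 < 0 → local maximum
  f''(0.4232) = 19.0788 > 0 → local minimum

Critical points: x = -sqrt(91)/6 - 7/6 ≈ -2.7566 (local maximum); x = -7/6 + sqrt(91)/6 ≈ 0.4232 (local minimum)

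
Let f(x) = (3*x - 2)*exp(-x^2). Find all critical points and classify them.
f'(x) = (-2*x*(3*x - 2) + 3)*exp(-x^2)

Solve f'(x) = 0:
  f'(x) = (-6*x^2 + 4*x + 3)·exp(-x^2) and exp(-x^2) > 0 for every x, so f'(x) = 0 ⇔ -6*x^2 + 4*x + 3 = 0.
  6*x^2 - 4*x - 3 = 0 has no rational roots; quadratic formula: x = (4 ± √88)/12.
  ⇒ x = 1/3 - sqrt(22)/6 ≈ -0.4484, 1/3 + sqrt(22)/6 ≈ 1.1151

f''(x) = 2*(2*x^2*(3*x - 2) - 9*x + 2)*exp(-x^2)
Second-derivative test at each critical point:
  f''(-0.4484) = 7.6722 > 0 → local minimum
  f''(1.1151) = -2.7055 < 0 → local maximum

Critical points: x = 1/3 - sqrt(22)/6 ≈ -0.4484 (local minimum); x = 1/3 + sqrt(22)/6 ≈ 1.1151 (local maximum)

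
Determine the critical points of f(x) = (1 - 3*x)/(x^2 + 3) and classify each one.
f'(x) = (3*x^2 - 2*x - 9)/(x^4 + 6*x^2 + 9)

Solve f'(x) = 0:
  f'(x) = (3*x^2 - 2*x - 9)/(x^2 + 3)^2; the denominator is positive wherever f is defined, so f'(x) = 0 ⇔ 3*x^2 - 2*x - 9 = 0.
  3*x^2 - 2*x - 9 = 0 has no rational roots; quadratic formula: x = (2 ± √112)/6.
  ⇒ x = 1/3 - 2*sqrt(7)/3 ≈ -1.4305, 1/3 + 2*sqrt(7)/3 ≈ 2.0972

f''(x) = 2*(4*x^2*(1 - 3*x) + (9*x - 1)*(x^2 + 3))/(x^2 + 3)^3
Second-derivative test at each critical point:
  f''(-1.4305) = -0.4156 < 0 → local maximum
  f''(2.0972) = 0.1934 > 0 → local minimum

Critical points: x = 1/3 - 2*sqrt(7)/3 ≈ -1.4305 (local maximum); x = 1/3 + 2*sqrt(7)/3 ≈ 2.0972 (local minimum)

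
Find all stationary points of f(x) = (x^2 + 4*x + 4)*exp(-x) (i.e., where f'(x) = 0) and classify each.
f'(x) = x*(-x - 2)*exp(-x)

Solve f'(x) = 0:
  f'(x) = (-x^2 - 2*x)·exp(-x) and exp(-x) > 0 for every x, so f'(x) = 0 ⇔ -x^2 - 2*x = 0.
  Factor: -x^2 - 2*x = -x*(x + 2) = 0.
  ⇒ x = -2, 0

f''(x) = (x^2 - 2)*exp(-x)
Second-derivative test at each critical point:
  f''(-2) = 14.7781 > 0 → local minimum
  f''(0) = -2 < 0 → local maximum

Critical points: x = -2 (local minimum); x = 0 (local maximum)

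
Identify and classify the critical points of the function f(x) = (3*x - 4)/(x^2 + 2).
f'(x) = (-3*x^2 + 8*x + 6)/(x^4 + 4*x^2 + 4)

Solve f'(x) = 0:
  f'(x) = -(3*x^2 - 8*x - 6)/(x^2 + 2)^2; the denominator is positive wherever f is defined, so f'(x) = 0 ⇔ -3*x^2 + 8*x + 6 = 0.
  3*x^2 - 8*x - 6 = 0 has no rational roots; quadratic formula: x = (8 ± √136)/6.
  ⇒ x = 4/3 - sqrt(34)/3 ≈ -0.6103, 4/3 + sqrt(34)/3 ≈ 3.2770

f''(x) = 2*(4*x^2*(3*x - 4) + (4 - 9*x)*(x^2 + 2))/(x^2 + 2)^3
Second-derivative test at each critical point:
  f''(-0.6103) = 2.0719 > 0 → local minimum
  f''(3.2770) = -0.0719 < 0 → local maximum

Critical points: x = 4/3 - sqrt(34)/3 ≈ -0.6103 (local minimum); x = 4/3 + sqrt(34)/3 ≈ 3.2770 (local maximum)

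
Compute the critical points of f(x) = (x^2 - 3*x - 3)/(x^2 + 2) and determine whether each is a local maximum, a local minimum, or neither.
f'(x) = (3*x^2 + 10*x - 6)/(x^4 + 4*x^2 + 4)

Solve f'(x) = 0:
  f'(x) = (3*x^2 + 10*x - 6)/(x^2 + 2)^2; the denominator is positive wherever f is defined, so f'(x) = 0 ⇔ 3*x^2 + 10*x - 6 = 0.
  3*x^2 + 10*x - 6 = 0 has no rational roots; quadratic formula: x = (-10 ± √172)/6.
  ⇒ x = -sqrt(43)/3 - 5/3 ≈ -3.8525, -5/3 + sqrt(43)/3 ≈ 0.5191

f''(x) = 2*(-3*x^3 - 15*x^2 + 18*x + 10)/(x^6 + 6*x^4 + 12*x^2 + 8)
Second-derivative test at each critical point:
  f''(-3.8525) = -0.0462 < 0 → local maximum
  f''(0.5191) = 2.5462 > 0 → local minimum

Critical points: x = -sqrt(43)/3 - 5/3 ≈ -3.8525 (local maximum); x = -5/3 + sqrt(43)/3 ≈ 0.5191 (local minimum)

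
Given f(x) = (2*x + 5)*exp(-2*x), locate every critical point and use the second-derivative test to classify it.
f'(x) = 4*(-x - 2)*exp(-2*x)

Solve f'(x) = 0:
  f'(x) = (-4*x - 8)·exp(-2*x) and exp(-2*x) > 0 for every x, so f'(x) = 0 ⇔ -4*x - 8 = 0.
  Factor: -4*x - 8 = -4*(x + 2) = 0.
  ⇒ x = -2

f''(x) = 4*(2*x + 3)*exp(-2*x)
Second-derivative test at each critical point:
  f''(-2) = -218.3926 < 0 → local maximum

Critical points: x = -2 (local maximum)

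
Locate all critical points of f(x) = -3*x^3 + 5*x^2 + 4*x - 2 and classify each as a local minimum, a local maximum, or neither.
f'(x) = -9*x^2 + 10*x + 4

Solve f'(x) = 0:
  9*x^2 - 10*x - 4 = 0 has no rational roots; quadratic formula: x = (10 ± √244)/18.
  ⇒ x = 5/9 - sqrt(61)/9 ≈ -0.3122, 5/9 + sqrt(61)/9 ≈ 1.4234

f''(x) = 10 - 18*x
Second-derivative test at each critical point:
  f''(-0.3122) = 15.6205 > 0 → local minimum
  f''(1.4234) = -15.6205 < 0 → local maximum

Critical points: x = 5/9 - sqrt(61)/9 ≈ -0.3122 (local minimum); x = 5/9 + sqrt(61)/9 ≈ 1.4234 (local maximum)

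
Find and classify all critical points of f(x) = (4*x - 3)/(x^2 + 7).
f'(x) = 2*(-2*x^2 + 3*x + 14)/(x^4 + 14*x^2 + 49)

Solve f'(x) = 0:
  f'(x) = -2*(x + 2)*(2*x - 7)/(x^2 + 7)^2; the denominator is positive wherever f is defined, so f'(x) = 0 ⇔ -4*x^2 + 6*x + 28 = 0.
  Factor: -4*x^2 + 6*x + 28 = -2*(x + 2)*(2*x - 7) = 0.
  ⇒ x = -2, 7/2

f''(x) = 2*(4*x^2*(4*x - 3) + 3*(1 - 4*x)*(x^2 + 7))/(x^2 + 7)^3
Second-derivative test at each critical point:
  f''(-2) = 2/11 > 0 → local minimum
  f''(7/2) = -32/539 < 0 → local maximum

Critical points: x = -2 (local minimum); x = 7/2 (local maximum)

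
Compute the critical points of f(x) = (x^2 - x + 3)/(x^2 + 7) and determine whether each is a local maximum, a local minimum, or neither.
f'(x) = (x^2 + 8*x - 7)/(x^4 + 14*x^2 + 49)

Solve f'(x) = 0:
  f'(x) = (x^2 + 8*x - 7)/(x^2 + 7)^2; the denominator is positive wherever f is defined, so f'(x) = 0 ⇔ x^2 + 8*x - 7 = 0.
  x^2 + 8*x - 7 = 0 has no rational roots; quadratic formula: x = (-8 ± √92)/2.
  ⇒ x = -sqrt(23) - 4 ≈ -8.7958, -4 + sqrt(23) ≈ 0.7958

f''(x) = 2*(-x^3 - 12*x^2 + 21*x + 28)/(x^6 + 21*x^4 + 147*x^2 + 343)
Second-derivative test at each critical point:
  f''(-8.7958) = -0.0013 < 0 → local maximum
  f''(0.7958) = 0.1646 > 0 → local minimum

Critical points: x = -sqrt(23) - 4 ≈ -8.7958 (local maximum); x = -4 + sqrt(23) ≈ 0.7958 (local minimum)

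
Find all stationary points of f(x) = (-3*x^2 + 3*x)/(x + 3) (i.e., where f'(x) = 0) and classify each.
f'(x) = 3*(-x^2 - 6*x + 3)/(x^2 + 6*x + 9)

Solve f'(x) = 0:
  f'(x) = -3*(x^2 + 6*x - 3)/(x + 3)^2; the denominator is positive wherever f is defined, so f'(x) = 0 ⇔ -3*x^2 - 18*x + 9 = 0.
  Factor: -3*x^2 - 18*x + 9 = -3*(x^2 + 6*x - 3); x^2 + 6*x - 3 = 0 has no rational roots; quadratic formula: x = (-6 ± √48)/2.
  ⇒ x = -2*sqrt(3) - 3 ≈ -6.4641, -3 + 2*sqrt(3) ≈ 0.4641

f''(x) = -72/(x^3 + 9*x^2 + 27*x + 27)
Second-derivative test at each critical point:
  f''(-6.4641) = 1.7321 > 0 → local minimum
  f''(0.4641) = -1.7321 < 0 → local maximum

Critical points: x = -2*sqrt(3) - 3 ≈ -6.4641 (local minimum); x = -3 + 2*sqrt(3) ≈ 0.4641 (local maximum)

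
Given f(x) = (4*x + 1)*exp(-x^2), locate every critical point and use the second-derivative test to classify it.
f'(x) = 2*(-x*(4*x + 1) + 2)*exp(-x^2)

Solve f'(x) = 0:
  f'(x) = (-8*x^2 - 2*x + 4)·exp(-x^2) and exp(-x^2) > 0 for every x, so f'(x) = 0 ⇔ -8*x^2 - 2*x + 4 = 0.
  Factor: -8*x^2 - 2*x + 4 = -2*(4*x^2 + x - 2); 4*x^2 + x - 2 = 0 has no rational roots; quadratic formula: x = (-1 ± √33)/8.
  ⇒ x = -sqrt(33)/8 - 1/8 ≈ -0.8431, -1/8 + sqrt(33)/8 ≈ 0.5931

f''(x) = 2*(2*x^2*(4*x + 1) - 12*x - 1)*exp(-x^2)
Second-derivative test at each critical point:
  f''(-0.8431) = 5.6442 > 0 → local minimum
  f''(0.5931) = -8.0822 < 0 → local maximum

Critical points: x = -sqrt(33)/8 - 1/8 ≈ -0.8431 (local minimum); x = -1/8 + sqrt(33)/8 ≈ 0.5931 (local maximum)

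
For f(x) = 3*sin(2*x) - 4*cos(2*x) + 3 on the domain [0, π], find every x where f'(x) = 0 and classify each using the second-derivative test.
f'(x) = 8*sin(2*x) + 6*cos(2*x)

Solve f'(x) = 0 on [0, π]:
  f'(x) = 0 ⇔ 3*cos(2*x) = -4*sin(2*x) ⇔ tan(2*x) = -3/4, i.e. 2*x = arctan(-3/4) + nπ; keep the solutions lying in [0, π].
  ⇒ x = -atan(3/4)/2 + pi/2 ≈ 1.2490, pi - atan(3/4)/2 ≈ 2.8198

f''(x) = -12*sin(2*x) + 16*cos(2*x)
Second-derivative test at each critical point:
  f''(1.2490) = -20 < 0 → local maximum
  f''(2.8198) = 20 > 0 → local minimum

Critical points: x = -atan(3/4)/2 + pi/2 ≈ 1.2490 (local maximum); x = pi - atan(3/4)/2 ≈ 2.8198 (local minimum)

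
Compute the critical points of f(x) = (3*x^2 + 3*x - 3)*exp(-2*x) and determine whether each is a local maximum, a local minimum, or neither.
f'(x) = 3*(3 - 2*x^2)*exp(-2*x)

Solve f'(x) = 0:
  f'(x) = (9 - 6*x^2)·exp(-2*x) and exp(-2*x) > 0 for every x, so f'(x) = 0 ⇔ 9 - 6*x^2 = 0.
  Factor: 9 - 6*x^2 = -3*(2*x^2 - 3); 2*x^2 - 3 = 0 has no rational roots; quadratic formula: x = (0 ± √24)/4.
  ⇒ x = -sqrt(6)/2 ≈ -1.2247, sqrt(6)/2 ≈ 1.2247

f''(x) = 6*(2*x^2 - 2*x - 3)*exp(-2*x)
Second-derivative test at each critical point:
  f''(-1.2247) = 170.2263 > 0 → local minimum
  f''(1.2247) = -1.2689 < 0 → local maximum

Critical points: x = -sqrt(6)/2 ≈ -1.2247 (local minimum); x = sqrt(6)/2 ≈ 1.2247 (local maximum)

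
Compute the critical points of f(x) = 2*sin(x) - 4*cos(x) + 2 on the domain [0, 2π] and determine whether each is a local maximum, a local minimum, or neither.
f'(x) = 4*sin(x) + 2*cos(x)

Solve f'(x) = 0 on [0, 2π]:
  f'(x) = 0 ⇔ 2*cos(x) = -4*sin(x) ⇔ tan(x) = -1/2, i.e. x = arctan(-1/2) + nπ; keep the solutions lying in [0, 2π].
  ⇒ x = pi - atan(1/2) ≈ 2.6779, -atan(1/2) + 2*pi ≈ 5.8195

f''(x) = -2*sin(x) + 4*cos(x)
Second-derivative test at each critical point:
  f''(2.6779) = -4.4721 < 0 → local maximum
  f''(5.8195) = 4.4721 > 0 → local minimum

Critical points: x = pi - atan(1/2) ≈ 2.6779 (local maximum); x = -atan(1/2) + 2*pi ≈ 5.8195 (local minimum)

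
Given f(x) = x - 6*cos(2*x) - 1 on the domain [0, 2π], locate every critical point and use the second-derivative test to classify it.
f'(x) = 12*sin(2*x) + 1

Solve f'(x) = 0 on [0, 2π]:
  f'(x) = 0 ⇔ sin(2*x) = -1/12, i.e. 2*x = arcsin(-1/12) + 2nπ or 2*x = π − arcsin(-1/12) + 2nπ; keep the solutions lying in [0, 2π].
  ⇒ x = asin(1/12)/2 + pi/2 ≈ 1.6125, pi - asin(1/12)/2 ≈ 3.0999, asin(1/12)/2 + 3*pi/2 ≈ 4.7541, -asin(1/12)/2 + 2*pi ≈ 6.2415

f''(x) = 24*cos(2*x)
Second-derivative test at each critical point:
  f''(1.6125) = -23.9165 < 0 → local maximum
  f''(3.0999) = 23.9165 > 0 → local minimum
  f''(4.7541) = -23.9165 < 0 → local maximum
  f''(6.2415) = 23.9165 > 0 → local minimum

Critical points: x = asin(1/12)/2 + pi/2 ≈ 1.6125 (local maximum); x = pi - asin(1/12)/2 ≈ 3.0999 (local minimum); x = asin(1/12)/2 + 3*pi/2 ≈ 4.7541 (local maximum); x = -asin(1/12)/2 + 2*pi ≈ 6.2415 (local minimum)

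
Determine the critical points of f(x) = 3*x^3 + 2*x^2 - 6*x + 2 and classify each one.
f'(x) = 9*x^2 + 4*x - 6

Solve f'(x) = 0:
  9*x^2 + 4*x - 6 = 0 has no rational roots; quadratic formula: x = (-4 ± √232)/18.
  ⇒ x = -sqrt(58)/9 - 2/9 ≈ -1.0684, -2/9 + sqrt(58)/9 ≈ 0.6240

f''(x) = 18*x + 4
Second-derivative test at each critical point:
  f''(-1.0684) = -15.2315 < 0 → local maximum
  f''(0.6240) = 15.2315 > 0 → local minimum

Critical points: x = -sqrt(58)/9 - 2/9 ≈ -1.0684 (local maximum); x = -2/9 + sqrt(58)/9 ≈ 0.6240 (local minimum)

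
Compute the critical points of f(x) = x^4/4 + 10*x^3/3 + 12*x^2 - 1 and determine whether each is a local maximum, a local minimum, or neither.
f'(x) = x*(x^2 + 10*x + 24)

Solve f'(x) = 0:
  Factor: x^3 + 10*x^2 + 24*x = x*(x + 4)*(x + 6) = 0.
  ⇒ x = -6, -4, 0

f''(x) = 3*x^2 + 20*x + 24
Second-derivative test at each critical point:
  f''(-6) = 12 > 0 → local minimum
  f''(-4) = -8 < 0 → local maximum
  f''(0) = 24 > 0 → local minimum

Critical points: x = -6 (local minimum); x = -4 (local maximum); x = 0 (local minimum)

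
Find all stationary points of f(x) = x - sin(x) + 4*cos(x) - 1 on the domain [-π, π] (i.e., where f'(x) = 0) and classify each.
f'(x) = -4*sin(x) - cos(x) + 1

Solve f'(x) = 0 on [-π, π]:
  f'(x) = 0 ⇔ -4*sin(x) - cos(x) = -1. Write the left side as R·cos(x + φ) with R = √((-1)² + 4²) = sqrt(17), cos φ = -sqrt(17)/17, sin φ = 4*sqrt(17)/17; then cos(x + φ) = -sqrt(17)/17. Solve for x and keep the solutions lying in [-π, π].
  ⇒ x = 0, pi - atan(8/15) ≈ 2.6516

f''(x) = sin(x) - 4*cos(x)
Second-derivative test at each critical point:
  f''(0) = -4 < 0 → local maximum
  f''(2.6516) = 4 > 0 → local minimum

Critical points: x = 0 (local maximum); x = pi - atan(8/15) ≈ 2.6516 (local minimum)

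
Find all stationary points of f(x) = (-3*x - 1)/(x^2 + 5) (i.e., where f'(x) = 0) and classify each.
f'(x) = (3*x^2 + 2*x - 15)/(x^4 + 10*x^2 + 25)

Solve f'(x) = 0:
  f'(x) = (3*x^2 + 2*x - 15)/(x^2 + 5)^2; the denominator is positive wherever f is defined, so f'(x) = 0 ⇔ 3*x^2 + 2*x - 15 = 0.
  3*x^2 + 2*x - 15 = 0 has no rational roots; quadratic formula: x = (-2 ± √184)/6.
  ⇒ x = -sqrt(46)/3 - 1/3 ≈ -2.5941, -1/3 + sqrt(46)/3 ≈ 1.9274

f''(x) = 2*(-4*x^2*(3*x + 1) + (9*x + 1)*(x^2 + 5))/(x^2 + 5)^3
Second-derivative test at each critical point:
  f''(-2.5941) = -0.0986 < 0 → local maximum
  f''(1.9274) = 0.1786 > 0 → local minimum

Critical points: x = -sqrt(46)/3 - 1/3 ≈ -2.5941 (local maximum); x = -1/3 + sqrt(46)/3 ≈ 1.9274 (local minimum)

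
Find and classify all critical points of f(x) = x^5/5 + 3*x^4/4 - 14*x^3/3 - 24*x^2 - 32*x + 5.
f'(x) = x^4 + 3*x^3 - 14*x^2 - 48*x - 32

Solve f'(x) = 0:
  Factor: x^4 + 3*x^3 - 14*x^2 - 48*x - 32 = (x - 4)*(x + 1)*(x + 2)*(x + 4) = 0.
  ⇒ x = -4, -2, -1, 4

f''(x) = 4*x^3 + 9*x^2 - 28*x - 48
Second-derivative test at each critical point:
  f''(-4) = -48 < 0 → local maximum
  f''(-2) = 12 > 0 → local minimum
  f''(-1) = -15 < 0 → local maximum
  f''(4) = 240 > 0 → local minimum

Critical points: x = -4 (local maximum); x = -2 (local minimum); x = -1 (local maximum); x = 4 (local minimum)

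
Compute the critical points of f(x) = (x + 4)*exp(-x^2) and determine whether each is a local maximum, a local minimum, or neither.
f'(x) = (-2*x*(x + 4) + 1)*exp(-x^2)

Solve f'(x) = 0:
  f'(x) = (-2*x^2 - 8*x + 1)·exp(-x^2) and exp(-x^2) > 0 for every x, so f'(x) = 0 ⇔ -2*x^2 - 8*x + 1 = 0.
  2*x^2 + 8*x - 1 = 0 has no rational roots; quadratic formula: x = (-8 ± √72)/4.
  ⇒ x = -3*sqrt(2)/2 - 2 ≈ -4.1213, -2 + 3*sqrt(2)/2 ≈ 0.1213

f''(x) = 2*(2*x^2*(x + 4) - 3*x - 4)*exp(-x^2)
Second-derivative test at each critical point:
  f''(-4.1213) = 3.565e-07 > 0 → local minimum
  f''(0.1213) = -8.3613 < 0 → local maximum

Critical points: x = -3*sqrt(2)/2 - 2 ≈ -4.1213 (local minimum); x = -2 + 3*sqrt(2)/2 ≈ 0.1213 (local maximum)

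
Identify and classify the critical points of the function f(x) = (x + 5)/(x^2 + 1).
f'(x) = (x^2 - 2*x*(x + 5) + 1)/(x^2 + 1)^2

Solve f'(x) = 0:
  f'(x) = -(x^2 + 10*x - 1)/(x^2 + 1)^2; the denominator is positive wherever f is defined, so f'(x) = 0 ⇔ -x^2 - 10*x + 1 = 0.
  x^2 + 10*x - 1 = 0 has no rational roots; quadratic formula: x = (-10 ± √104)/2.
  ⇒ x = -sqrt(26) - 5 ≈ -10.0990, -5 + sqrt(26) ≈ 0.0990

f''(x) = 2*(4*x^2*(x + 5) - (3*x + 5)*(x^2 + 1))/(x^2 + 1)^3
Second-derivative test at each critical point:
  f''(-10.0990) = 0.0010 > 0 → local minimum
  f''(0.0990) = -10.0010 < 0 → local maximum

Critical points: x = -sqrt(26) - 5 ≈ -10.0990 (local minimum); x = -5 + sqrt(26) ≈ 0.0990 (local maximum)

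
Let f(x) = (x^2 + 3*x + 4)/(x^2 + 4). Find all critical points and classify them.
f'(x) = 3*(4 - x^2)/(x^4 + 8*x^2 + 16)

Solve f'(x) = 0:
  f'(x) = -3*(x - 2)*(x + 2)/(x^2 + 4)^2; the denominator is positive wherever f is defined, so f'(x) = 0 ⇔ 12 - 3*x^2 = 0.
  Factor: 12 - 3*x^2 = -3*(x - 2)*(x + 2) = 0.
  ⇒ x = -2, 2

f''(x) = 6*x*(x^2 - 12)/(x^6 + 12*x^4 + 48*x^2 + 64)
Second-derivative test at each critical point:
  f''(-2) = 3/16 > 0 → local minimum
  f''(2) = -3/16 < 0 → local maximum

Critical points: x = -2 (local minimum); x = 2 (local maximum)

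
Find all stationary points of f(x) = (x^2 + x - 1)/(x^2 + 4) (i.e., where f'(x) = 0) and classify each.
f'(x) = (-x^2 + 10*x + 4)/(x^4 + 8*x^2 + 16)

Solve f'(x) = 0:
  f'(x) = -(x^2 - 10*x - 4)/(x^2 + 4)^2; the denominator is positive wherever f is defined, so f'(x) = 0 ⇔ -x^2 + 10*x + 4 = 0.
  x^2 - 10*x - 4 = 0 has no rational roots; quadratic formula: x = (10 ± √116)/2.
  ⇒ x = 5 - sqrt(29) ≈ -0.3852, 5 + sqrt(29) ≈ 10.3852

f''(x) = 2*(x^3 - 15*x^2 - 12*x + 20)/(x^6 + 12*x^4 + 48*x^2 + 64)
Second-derivative test at each critical point:
  f''(-0.3852) = 0.6259 > 0 → local minimum
  f''(10.3852) = -0.0009 < 0 → local maximum

Critical points: x = 5 - sqrt(29) ≈ -0.3852 (local minimum); x = 5 + sqrt(29) ≈ 10.3852 (local maximum)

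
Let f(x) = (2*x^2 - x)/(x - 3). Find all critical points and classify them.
f'(x) = (2*x^2 - 12*x + 3)/(x^2 - 6*x + 9)

Solve f'(x) = 0:
  f'(x) = (2*x^2 - 12*x + 3)/(x - 3)^2; the denominator is positive wherever f is defined, so f'(x) = 0 ⇔ 2*x^2 - 12*x + 3 = 0.
  2*x^2 - 12*x + 3 = 0 has no rational roots; quadratic formula: x = (12 ± √120)/4.
  ⇒ x = 3 - sqrt(30)/2 ≈ 0.2614, sqrt(30)/2 + 3 ≈ 5.7386

f''(x) = 30/(x^3 - 9*x^2 + 27*x - 27)
Second-derivative test at each critical point:
  f''(0.2614) = -1.4606 < 0 → local maximum
  f''(5.7386) = 1.4606 > 0 → local minimum

Critical points: x = 3 - sqrt(30)/2 ≈ 0.2614 (local maximum); x = sqrt(30)/2 + 3 ≈ 5.7386 (local minimum)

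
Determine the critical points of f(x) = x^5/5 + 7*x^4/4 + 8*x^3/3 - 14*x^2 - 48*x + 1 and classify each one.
f'(x) = x^4 + 7*x^3 + 8*x^2 - 28*x - 48

Solve f'(x) = 0:
  Factor: x^4 + 7*x^3 + 8*x^2 - 28*x - 48 = (x - 2)*(x + 2)*(x + 3)*(x + 4) = 0.
  ⇒ x = -4, -3, -2, 2

f''(x) = 4*x^3 + 21*x^2 + 16*x - 28
Second-derivative test at each critical point:
  f''(-4) = -12 < 0 → local maximum
  f''(-3) = 5 > 0 → local minimum
  f''(-2) = -8 < 0 → local maximum
  f''(2) = 120 > 0 → local minimum

Critical points: x = -4 (local maximum); x = -3 (local minimum); x = -2 (local maximum); x = 2 (local minimum)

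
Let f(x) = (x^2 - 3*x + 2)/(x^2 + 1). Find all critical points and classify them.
f'(x) = (3*x^2 - 2*x - 3)/(x^4 + 2*x^2 + 1)

Solve f'(x) = 0:
  f'(x) = (3*x^2 - 2*x - 3)/(x^2 + 1)^2; the denominator is positive wherever f is defined, so f'(x) = 0 ⇔ 3*x^2 - 2*x - 3 = 0.
  3*x^2 - 2*x - 3 = 0 has no rational roots; quadratic formula: x = (2 ± √40)/6.
  ⇒ x = 1/3 - sqrt(10)/3 ≈ -0.7208, 1/3 + sqrt(10)/3 ≈ 1.3874

f''(x) = 2*(-3*x^3 + 3*x^2 + 9*x - 1)/(x^6 + 3*x^4 + 3*x^2 + 1)
Second-derivative test at each critical point:
  f''(-0.7208) = -2.7393 < 0 → local maximum
  f''(1.3874) = 0.7393 > 0 → local minimum

Critical points: x = 1/3 - sqrt(10)/3 ≈ -0.7208 (local maximum); x = 1/3 + sqrt(10)/3 ≈ 1.3874 (local minimum)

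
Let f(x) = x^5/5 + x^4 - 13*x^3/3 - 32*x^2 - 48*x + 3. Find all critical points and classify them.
f'(x) = x^4 + 4*x^3 - 13*x^2 - 64*x - 48

Solve f'(x) = 0:
  Factor: x^4 + 4*x^3 - 13*x^2 - 64*x - 48 = (x - 4)*(x + 1)*(x + 3)*(x + 4) = 0.
  ⇒ x = -4, -3, -1, 4

f''(x) = 4*x^3 + 12*x^2 - 26*x - 64
Second-derivative test at each critical point:
  f''(-4) = -24 < 0 → local maximum
  f''(-3) = 14 > 0 → local minimum
  f''(-1) = -30 < 0 → local maximum
  f''(4) = 280 > 0 → local minimum

Critical points: x = -4 (local maximum); x = -3 (local minimum); x = -1 (local maximum); x = 4 (local minimum)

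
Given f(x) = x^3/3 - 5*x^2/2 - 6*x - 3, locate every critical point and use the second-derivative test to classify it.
f'(x) = x^2 - 5*x - 6

Solve f'(x) = 0:
  Factor: x^2 - 5*x - 6 = (x - 6)*(x + 1) = 0.
  ⇒ x = -1, 6

f''(x) = 2*x - 5
Second-derivative test at each critical point:
  f''(-1) = -7 < 0 → local maximum
  f''(6) = 7 > 0 → local minimum

Critical points: x = -1 (local maximum); x = 6 (local minimum)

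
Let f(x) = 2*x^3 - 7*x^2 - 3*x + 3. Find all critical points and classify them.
f'(x) = 6*x^2 - 14*x - 3

Solve f'(x) = 0:
  6*x^2 - 14*x - 3 = 0 has no rational roots; quadratic formula: x = (14 ± √268)/12.
  ⇒ x = 7/6 - sqrt(67)/6 ≈ -0.1976, 7/6 + sqrt(67)/6 ≈ 2.5309

f''(x) = 12*x - 14
Second-derivative test at each critical point:
  f''(-0.1976) = -16.3707 < 0 → local maximum
  f''(2.5309) = 16.3707 > 0 → local minimum

Critical points: x = 7/6 - sqrt(67)/6 ≈ -0.1976 (local maximum); x = 7/6 + sqrt(67)/6 ≈ 2.5309 (local minimum)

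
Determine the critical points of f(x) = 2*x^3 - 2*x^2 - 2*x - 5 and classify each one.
f'(x) = 6*x^2 - 4*x - 2

Solve f'(x) = 0:
  Factor: 6*x^2 - 4*x - 2 = 2*(x - 1)*(3*x + 1) = 0.
  ⇒ x = -1/3, 1

f''(x) = 12*x - 4
Second-derivative test at each critical point:
  f''(-1/3) = -8 < 0 → local maximum
  f''(1) = 8 > 0 → local minimum

Critical points: x = -1/3 (local maximum); x = 1 (local minimum)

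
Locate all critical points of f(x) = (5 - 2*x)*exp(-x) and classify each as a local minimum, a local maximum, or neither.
f'(x) = (2*x - 7)*exp(-x)

Solve f'(x) = 0:
  f'(x) = (2*x - 7)·exp(-x) and exp(-x) > 0 for every x, so f'(x) = 0 ⇔ 2*x - 7 = 0.
  2*x - 7 = 0.
  ⇒ x = 7/2

f''(x) = (9 - 2*x)*exp(-x)
Second-derivative test at each critical point:
  f''(7/2) = 0.0604 > 0 → local minimum

Critical points: x = 7/2 (local minimum)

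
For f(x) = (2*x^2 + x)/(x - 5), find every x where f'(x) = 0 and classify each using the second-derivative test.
f'(x) = (2*x^2 - 20*x - 5)/(x^2 - 10*x + 25)

Solve f'(x) = 0:
  f'(x) = (2*x^2 - 20*x - 5)/(x - 5)^2; the denominator is positive wherever f is defined, so f'(x) = 0 ⇔ 2*x^2 - 20*x - 5 = 0.
  2*x^2 - 20*x - 5 = 0 has no rational roots; quadratic formula: x = (20 ± √440)/4.
  ⇒ x = 5 - sqrt(110)/2 ≈ -0.2440, 5 + sqrt(110)/2 ≈ 10.2440

f''(x) = 110/(x^3 - 15*x^2 + 75*x - 125)
Second-derivative test at each critical point:
  f''(-0.2440) = -0.7628 < 0 → local maximum
  f''(10.2440) = 0.7628 > 0 → local minimum

Critical points: x = 5 - sqrt(110)/2 ≈ -0.2440 (local maximum); x = 5 + sqrt(110)/2 ≈ 10.2440 (local minimum)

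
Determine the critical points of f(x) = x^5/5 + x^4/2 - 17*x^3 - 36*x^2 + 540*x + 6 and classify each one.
f'(x) = x^4 + 2*x^3 - 51*x^2 - 72*x + 540

Solve f'(x) = 0:
  Factor: x^4 + 2*x^3 - 51*x^2 - 72*x + 540 = (x - 6)*(x - 3)*(x + 5)*(x + 6) = 0.
  ⇒ x = -6, -5, 3, 6

f''(x) = 4*x^3 + 6*x^2 - 102*x - 72
Second-derivative test at each critical point:
  f''(-6) = -108 < 0 → local maximum
  f''(-5) = 88 > 0 → local minimum
  f''(3) = -216 < 0 → local maximum
  f''(6) = 396 > 0 → local minimum

Critical points: x = -6 (local maximum); x = -5 (local minimum); x = 3 (local maximum); x = 6 (local minimum)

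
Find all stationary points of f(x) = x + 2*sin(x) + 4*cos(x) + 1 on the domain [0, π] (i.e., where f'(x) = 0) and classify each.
f'(x) = -4*sin(x) + 2*cos(x) + 1

Solve f'(x) = 0 on [0, π]:
  f'(x) = 0 ⇔ -4*sin(x) + 2*cos(x) = -1. Write the left side as R·cos(x + φ) with R = √(2² + 4²) = 2*sqrt(5), cos φ = sqrt(5)/5, sin φ = 2*sqrt(5)/5; then cos(x + φ) = -sqrt(5)/10. Solve for x and keep the solutions lying in [0, π].
  ⇒ x = atan((2 + sqrt(19))/(-1 + 2*sqrt(19))) ≈ 0.6892

f''(x) = -2*sin(x) - 4*cos(x)
Second-derivative test at each critical point:
  f''(0.6892) = -4.3589 < 0 → local maximum

Critical points: x = atan((2 + sqrt(19))/(-1 + 2*sqrt(19))) ≈ 0.6892 (local maximum)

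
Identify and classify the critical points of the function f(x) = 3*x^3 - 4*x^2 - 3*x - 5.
f'(x) = 9*x^2 - 8*x - 3

Solve f'(x) = 0:
  9*x^2 - 8*x - 3 = 0 has no rational roots; quadratic formula: x = (8 ± √172)/18.
  ⇒ x = 4/9 - sqrt(43)/9 ≈ -0.2842, 4/9 + sqrt(43)/9 ≈ 1.1730

f''(x) = 18*x - 8
Second-derivative test at each critical point:
  f''(-0.2842) = -13.1149 < 0 → local maximum
  f''(1.1730) = 13.1149 > 0 → local minimum

Critical points: x = 4/9 - sqrt(43)/9 ≈ -0.2842 (local maximum); x = 4/9 + sqrt(43)/9 ≈ 1.1730 (local minimum)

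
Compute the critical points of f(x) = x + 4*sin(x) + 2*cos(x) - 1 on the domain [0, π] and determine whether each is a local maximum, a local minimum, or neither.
f'(x) = -2*sin(x) + 4*cos(x) + 1

Solve f'(x) = 0 on [0, π]:
  f'(x) = 0 ⇔ -2*sin(x) + 4*cos(x) = -1. Write the left side as R·cos(x + φ) with R = √(4² + 2²) = 2*sqrt(5), cos φ = 2*sqrt(5)/5, sin φ = sqrt(5)/5; then cos(x + φ) = -sqrt(5)/10. Solve for x and keep the solutions lying in [0, π].
  ⇒ x = atan((1 + 2*sqrt(19))/(-2 + sqrt(19))) ≈ 1.3327

f''(x) = -4*sin(x) - 2*cos(x)
Second-derivative test at each critical point:
  f''(1.3327) = -4.3589 < 0 → local maximum

Critical points: x = atan((1 + 2*sqrt(19))/(-2 + sqrt(19))) ≈ 1.3327 (local maximum)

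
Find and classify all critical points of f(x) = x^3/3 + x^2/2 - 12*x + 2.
f'(x) = x^2 + x - 12

Solve f'(x) = 0:
  Factor: x^2 + x - 12 = (x - 3)*(x + 4) = 0.
  ⇒ x = -4, 3

f''(x) = 2*x + 1
Second-derivative test at each critical point:
  f''(-4) = -7 < 0 → local maximum
  f''(3) = 7 > 0 → local minimum

Critical points: x = -4 (local maximum); x = 3 (local minimum)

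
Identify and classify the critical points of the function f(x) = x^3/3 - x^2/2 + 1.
f'(x) = x*(x - 1)

Solve f'(x) = 0:
  Factor: x^2 - x = x*(x - 1) = 0.
  ⇒ x = 0, 1

f''(x) = 2*x - 1
Second-derivative test at each critical point:
  f''(0) = -1 < 0 → local maximum
  f''(1) = 1 > 0 → local minimum

Critical points: x = 0 (local maximum); x = 1 (local minimum)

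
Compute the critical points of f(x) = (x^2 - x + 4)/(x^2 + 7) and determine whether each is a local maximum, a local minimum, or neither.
f'(x) = (x^2 + 6*x - 7)/(x^4 + 14*x^2 + 49)

Solve f'(x) = 0:
  f'(x) = (x - 1)*(x + 7)/(x^2 + 7)^2; the denominator is positive wherever f is defined, so f'(x) = 0 ⇔ x^2 + 6*x - 7 = 0.
  Factor: x^2 + 6*x - 7 = (x - 1)*(x + 7) = 0.
  ⇒ x = -7, 1

f''(x) = 2*(-x^3 - 9*x^2 + 21*x + 21)/(x^6 + 21*x^4 + 147*x^2 + 343)
Second-derivative test at each critical point:
  f''(-7) = -1/392 < 0 → local maximum
  f''(1) = 1/8 > 0 → local minimum

Critical points: x = -7 (local maximum); x = 1 (local minimum)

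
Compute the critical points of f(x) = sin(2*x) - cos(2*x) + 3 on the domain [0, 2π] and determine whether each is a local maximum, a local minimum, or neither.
f'(x) = 2*sqrt(2)*sin(2*x + pi/4)

Solve f'(x) = 0 on [0, 2π]:
  f'(x) = 0 ⇔ cos(2*x) = -sin(2*x) ⇔ tan(2*x) = -1, i.e. 2*x = arctan(-1) + nπ; keep the solutions lying in [0, 2π].
  ⇒ x = 3*pi/8 ≈ 1.1781, 7*pi/8 ≈ 2.7489, 11*pi/8 ≈ 4.3197, 15*pi/8 ≈ 5.8905

f''(x) = 4*sqrt(2)*cos(2*x + pi/4)
Second-derivative test at each critical point:
  f''(1.1781) = -5.6569 < 0 → local maximum
  f''(2.7489) = 5.6569 > 0 → local minimum
  f''(4.3197) = -5.6569 < 0 → local maximum
  f''(5.8905) = 5.6569 > 0 → local minimum

Critical points: x = 3*pi/8 ≈ 1.1781 (local maximum); x = 7*pi/8 ≈ 2.7489 (local minimum); x = 11*pi/8 ≈ 4.3197 (local maximum); x = 15*pi/8 ≈ 5.8905 (local minimum)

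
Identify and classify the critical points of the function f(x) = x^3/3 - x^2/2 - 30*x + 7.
f'(x) = x^2 - x - 30

Solve f'(x) = 0:
  Factor: x^2 - x - 30 = (x - 6)*(x + 5) = 0.
  ⇒ x = -5, 6

f''(x) = 2*x - 1
Second-derivative test at each critical point:
  f''(-5) = -11 < 0 → local maximum
  f''(6) = 11 > 0 → local minimum

Critical points: x = -5 (local maximum); x = 6 (local minimum)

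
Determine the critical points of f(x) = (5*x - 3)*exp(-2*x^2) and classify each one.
f'(x) = (-4*x*(5*x - 3) + 5)*exp(-2*x^2)

Solve f'(x) = 0:
  f'(x) = (-20*x^2 + 12*x + 5)·exp(-2*x^2) and exp(-2*x^2) > 0 for every x, so f'(x) = 0 ⇔ -20*x^2 + 12*x + 5 = 0.
  20*x^2 - 12*x - 5 = 0 has no rational roots; quadratic formula: x = (12 ± √544)/40.
  ⇒ x = 3/10 - sqrt(34)/10 ≈ -0.2831, 3/10 + sqrt(34)/10 ≈ 0.8831

f''(x) = 4*(4*x^2*(5*x - 3) - 15*x + 3)*exp(-2*x^2)
Second-derivative test at each critical point:
  f''(-0.2831) = 19.8696 > 0 → local minimum
  f''(0.8831) = -4.9026 < 0 → local maximum

Critical points: x = 3/10 - sqrt(34)/10 ≈ -0.2831 (local minimum); x = 3/10 + sqrt(34)/10 ≈ 0.8831 (local maximum)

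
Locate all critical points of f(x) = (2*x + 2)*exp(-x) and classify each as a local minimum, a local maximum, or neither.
f'(x) = -2*x*exp(-x)

Solve f'(x) = 0:
  f'(x) = (-2*x)·exp(-x) and exp(-x) > 0 for every x, so f'(x) = 0 ⇔ -2*x = 0.
  -2*x = 0.
  ⇒ x = 0

f''(x) = 2*(x - 1)*exp(-x)
Second-derivative test at each critical point:
  f''(0) = -2 < 0 → local maximum

Critical points: x = 0 (local maximum)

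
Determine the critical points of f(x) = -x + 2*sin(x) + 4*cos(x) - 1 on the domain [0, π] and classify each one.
f'(x) = -4*sin(x) + 2*cos(x) - 1

Solve f'(x) = 0 on [0, π]:
  f'(x) = 0 ⇔ -4*sin(x) + 2*cos(x) = 1. Write the left side as R·cos(x + φ) with R = √(2² + 4²) = 2*sqrt(5), cos φ = sqrt(5)/5, sin φ = 2*sqrt(5)/5; then cos(x + φ) = sqrt(5)/10. Solve for x and keep the solutions lying in [0, π].
  ⇒ x = atan((-2 + sqrt(19))/(1 + 2*sqrt(19))) ≈ 0.2381

f''(x) = -2*sin(x) - 4*cos(x)
Second-derivative test at each critical point:
  f''(0.2381) = -4.3589 < 0 → local maximum

Critical points: x = atan((-2 + sqrt(19))/(1 + 2*sqrt(19))) ≈ 0.2381 (local maximum)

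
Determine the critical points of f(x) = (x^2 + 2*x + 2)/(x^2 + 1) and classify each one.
f'(x) = 2*(-x^2 - x + 1)/(x^4 + 2*x^2 + 1)

Solve f'(x) = 0:
  f'(x) = -2*(x^2 + x - 1)/(x^2 + 1)^2; the denominator is positive wherever f is defined, so f'(x) = 0 ⇔ -2*x^2 - 2*x + 2 = 0.
  Factor: -2*x^2 - 2*x + 2 = -2*(x^2 + x - 1); x^2 + x - 1 = 0 has no rational roots; quadratic formula: x = (-1 ± √5)/2.
  ⇒ x = -sqrt(5)/2 - 1/2 ≈ -1.6180, -1/2 + sqrt(5)/2 ≈ 0.6180

f''(x) = 2*(2*x^3 + 3*x^2 - 6*x - 1)/(x^6 + 3*x^4 + 3*x^2 + 1)
Second-derivative test at each critical point:
  f''(-1.6180) = 0.3416 > 0 → local minimum
  f''(0.6180) = -2.3416 < 0 → local maximum

Critical points: x = -sqrt(5)/2 - 1/2 ≈ -1.6180 (local minimum); x = -1/2 + sqrt(5)/2 ≈ 0.6180 (local maximum)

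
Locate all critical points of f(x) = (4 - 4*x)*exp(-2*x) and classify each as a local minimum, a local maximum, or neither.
f'(x) = 4*(2*x - 3)*exp(-2*x)

Solve f'(x) = 0:
  f'(x) = (8*x - 12)·exp(-2*x) and exp(-2*x) > 0 for every x, so f'(x) = 0 ⇔ 8*x - 12 = 0.
  Factor: 8*x - 12 = 4*(2*x - 3) = 0.
  ⇒ x = 3/2

f''(x) = 16*(2 - x)*exp(-2*x)
Second-derivative test at each critical point:
  f''(3/2) = 0.3983 > 0 → local minimum

Critical points: x = 3/2 (local minimum)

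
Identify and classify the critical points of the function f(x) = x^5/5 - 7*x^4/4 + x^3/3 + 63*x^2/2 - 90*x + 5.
f'(x) = x^4 - 7*x^3 + x^2 + 63*x - 90

Solve f'(x) = 0:
  Factor: x^4 - 7*x^3 + x^2 + 63*x - 90 = (x - 5)*(x - 3)*(x - 2)*(x + 3) = 0.
  ⇒ x = -3, 2, 3, 5

f''(x) = 4*x^3 - 21*x^2 + 2*x + 63
Second-derivative test at each critical point:
  f''(-3) = -240 < 0 → local maximum
  f''(2) = 15 > 0 → local minimum
  f''(3) = -12 < 0 → local maximum
  f''(5) = 48 > 0 → local minimum

Critical points: x = -3 (local maximum); x = 2 (local minimum); x = 3 (local maximum); x = 5 (local minimum)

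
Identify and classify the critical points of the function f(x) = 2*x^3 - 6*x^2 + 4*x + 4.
f'(x) = 6*x^2 - 12*x + 4

Solve f'(x) = 0:
  Factor: 6*x^2 - 12*x + 4 = 2*(3*x^2 - 6*x + 2); 3*x^2 - 6*x + 2 = 0 has no rational roots; quadratic formula: x = (6 ± √12)/6.
  ⇒ x = 1 - sqrt(3)/3 ≈ 0.4226, sqrt(3)/3 + 1 ≈ 1.5774

f''(x) = 12*x - 12
Second-derivative test at each critical point:
  f''(0.4226) = -6.9282 < 0 → local maximum
  f''(1.5774) = 6.9282 > 0 → local minimum

Critical points: x = 1 - sqrt(3)/3 ≈ 0.4226 (local maximum); x = sqrt(3)/3 + 1 ≈ 1.5774 (local minimum)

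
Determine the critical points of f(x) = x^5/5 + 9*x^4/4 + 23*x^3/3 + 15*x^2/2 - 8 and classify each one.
f'(x) = x*(x^3 + 9*x^2 + 23*x + 15)

Solve f'(x) = 0:
  Factor: x^4 + 9*x^3 + 23*x^2 + 15*x = x*(x + 1)*(x + 3)*(x + 5) = 0.
  ⇒ x = -5, -3, -1, 0

f''(x) = 4*x^3 + 27*x^2 + 46*x + 15
Second-derivative test at each critical point:
  f''(-5) = -40 < 0 → local maximum
  f''(-3) = 12 > 0 → local minimum
  f''(-1) = -8 < 0 → local maximum
  f''(0) = 15 > 0 → local minimum

Critical points: x = -5 (local maximum); x = -3 (local minimum); x = -1 (local maximum); x = 0 (local minimum)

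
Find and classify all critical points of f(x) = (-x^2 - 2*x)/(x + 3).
f'(x) = (-x^2 - 6*x - 6)/(x^2 + 6*x + 9)

Solve f'(x) = 0:
  f'(x) = -(x^2 + 6*x + 6)/(x + 3)^2; the denominator is positive wherever f is defined, so f'(x) = 0 ⇔ -x^2 - 6*x - 6 = 0.
  x^2 + 6*x + 6 = 0 has no rational roots; quadratic formula: x = (-6 ± √12)/2.
  ⇒ x = -3 - sqrt(3) ≈ -4.7321, -3 + sqrt(3) ≈ -1.2679

f''(x) = -6/(x^3 + 9*x^2 + 27*x + 27)
Second-derivative test at each critical point:
  f''(-4.7321) = 1.1547 > 0 → local minimum
  f''(-1.2679) = -1.1547 < 0 → local maximum

Critical points: x = -3 - sqrt(3) ≈ -4.7321 (local minimum); x = -3 + sqrt(3) ≈ -1.2679 (local maximum)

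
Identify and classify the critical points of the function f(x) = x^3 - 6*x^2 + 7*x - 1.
f'(x) = 3*x^2 - 12*x + 7

Solve f'(x) = 0:
  3*x^2 - 12*x + 7 = 0 has no rational roots; quadratic formula: x = (12 ± √60)/6.
  ⇒ x = 2 - sqrt(15)/3 ≈ 0.7090, sqrt(15)/3 + 2 ≈ 3.2910

f''(x) = 6*x - 12
Second-derivative test at each critical point:
  f''(0.7090) = -7.7460 < 0 → local maximum
  f''(3.2910) = 7.7460 > 0 → local minimum

Critical points: x = 2 - sqrt(15)/3 ≈ 0.7090 (local maximum); x = sqrt(15)/3 + 2 ≈ 3.2910 (local minimum)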